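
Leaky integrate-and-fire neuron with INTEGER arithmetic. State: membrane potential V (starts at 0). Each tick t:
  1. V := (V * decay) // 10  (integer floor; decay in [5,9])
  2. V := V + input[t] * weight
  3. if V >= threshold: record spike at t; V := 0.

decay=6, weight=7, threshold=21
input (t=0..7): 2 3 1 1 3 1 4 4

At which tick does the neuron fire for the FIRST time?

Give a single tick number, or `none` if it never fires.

t=0: input=2 -> V=14
t=1: input=3 -> V=0 FIRE
t=2: input=1 -> V=7
t=3: input=1 -> V=11
t=4: input=3 -> V=0 FIRE
t=5: input=1 -> V=7
t=6: input=4 -> V=0 FIRE
t=7: input=4 -> V=0 FIRE

Answer: 1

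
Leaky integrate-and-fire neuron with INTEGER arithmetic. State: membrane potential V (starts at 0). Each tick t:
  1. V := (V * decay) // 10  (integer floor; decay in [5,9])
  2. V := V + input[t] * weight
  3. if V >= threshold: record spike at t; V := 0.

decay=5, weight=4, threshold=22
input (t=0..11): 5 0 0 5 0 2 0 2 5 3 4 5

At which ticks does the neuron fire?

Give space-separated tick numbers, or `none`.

Answer: 3 8 10

Derivation:
t=0: input=5 -> V=20
t=1: input=0 -> V=10
t=2: input=0 -> V=5
t=3: input=5 -> V=0 FIRE
t=4: input=0 -> V=0
t=5: input=2 -> V=8
t=6: input=0 -> V=4
t=7: input=2 -> V=10
t=8: input=5 -> V=0 FIRE
t=9: input=3 -> V=12
t=10: input=4 -> V=0 FIRE
t=11: input=5 -> V=20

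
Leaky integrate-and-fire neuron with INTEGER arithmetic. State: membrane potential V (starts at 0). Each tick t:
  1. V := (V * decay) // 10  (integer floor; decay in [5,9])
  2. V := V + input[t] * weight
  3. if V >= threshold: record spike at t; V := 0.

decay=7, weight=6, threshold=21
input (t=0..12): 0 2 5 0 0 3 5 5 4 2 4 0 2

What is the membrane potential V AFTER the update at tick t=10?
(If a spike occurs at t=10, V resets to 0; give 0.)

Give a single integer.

t=0: input=0 -> V=0
t=1: input=2 -> V=12
t=2: input=5 -> V=0 FIRE
t=3: input=0 -> V=0
t=4: input=0 -> V=0
t=5: input=3 -> V=18
t=6: input=5 -> V=0 FIRE
t=7: input=5 -> V=0 FIRE
t=8: input=4 -> V=0 FIRE
t=9: input=2 -> V=12
t=10: input=4 -> V=0 FIRE
t=11: input=0 -> V=0
t=12: input=2 -> V=12

Answer: 0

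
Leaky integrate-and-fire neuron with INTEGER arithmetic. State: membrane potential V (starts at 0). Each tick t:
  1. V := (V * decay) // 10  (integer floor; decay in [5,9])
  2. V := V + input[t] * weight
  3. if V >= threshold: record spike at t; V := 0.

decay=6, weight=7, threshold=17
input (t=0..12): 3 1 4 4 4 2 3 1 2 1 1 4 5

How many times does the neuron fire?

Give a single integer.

t=0: input=3 -> V=0 FIRE
t=1: input=1 -> V=7
t=2: input=4 -> V=0 FIRE
t=3: input=4 -> V=0 FIRE
t=4: input=4 -> V=0 FIRE
t=5: input=2 -> V=14
t=6: input=3 -> V=0 FIRE
t=7: input=1 -> V=7
t=8: input=2 -> V=0 FIRE
t=9: input=1 -> V=7
t=10: input=1 -> V=11
t=11: input=4 -> V=0 FIRE
t=12: input=5 -> V=0 FIRE

Answer: 8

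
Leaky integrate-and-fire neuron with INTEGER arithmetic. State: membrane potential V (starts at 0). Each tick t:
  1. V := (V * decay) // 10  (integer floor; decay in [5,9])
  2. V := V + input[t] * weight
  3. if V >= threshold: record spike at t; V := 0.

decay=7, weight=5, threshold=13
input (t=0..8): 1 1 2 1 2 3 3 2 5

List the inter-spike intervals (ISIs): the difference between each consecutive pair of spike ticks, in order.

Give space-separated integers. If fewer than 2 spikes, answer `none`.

t=0: input=1 -> V=5
t=1: input=1 -> V=8
t=2: input=2 -> V=0 FIRE
t=3: input=1 -> V=5
t=4: input=2 -> V=0 FIRE
t=5: input=3 -> V=0 FIRE
t=6: input=3 -> V=0 FIRE
t=7: input=2 -> V=10
t=8: input=5 -> V=0 FIRE

Answer: 2 1 1 2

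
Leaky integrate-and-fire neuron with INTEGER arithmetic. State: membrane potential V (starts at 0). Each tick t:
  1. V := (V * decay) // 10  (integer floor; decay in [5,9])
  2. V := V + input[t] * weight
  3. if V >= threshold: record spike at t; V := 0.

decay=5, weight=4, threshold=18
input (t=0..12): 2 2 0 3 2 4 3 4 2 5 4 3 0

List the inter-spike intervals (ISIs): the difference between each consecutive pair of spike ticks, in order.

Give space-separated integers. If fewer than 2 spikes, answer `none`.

t=0: input=2 -> V=8
t=1: input=2 -> V=12
t=2: input=0 -> V=6
t=3: input=3 -> V=15
t=4: input=2 -> V=15
t=5: input=4 -> V=0 FIRE
t=6: input=3 -> V=12
t=7: input=4 -> V=0 FIRE
t=8: input=2 -> V=8
t=9: input=5 -> V=0 FIRE
t=10: input=4 -> V=16
t=11: input=3 -> V=0 FIRE
t=12: input=0 -> V=0

Answer: 2 2 2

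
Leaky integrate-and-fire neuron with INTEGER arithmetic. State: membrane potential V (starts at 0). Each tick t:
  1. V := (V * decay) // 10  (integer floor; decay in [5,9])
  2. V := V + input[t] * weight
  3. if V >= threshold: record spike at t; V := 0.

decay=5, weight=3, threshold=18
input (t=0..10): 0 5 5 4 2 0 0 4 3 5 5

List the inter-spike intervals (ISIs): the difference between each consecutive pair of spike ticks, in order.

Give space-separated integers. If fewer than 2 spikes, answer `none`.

Answer: 7

Derivation:
t=0: input=0 -> V=0
t=1: input=5 -> V=15
t=2: input=5 -> V=0 FIRE
t=3: input=4 -> V=12
t=4: input=2 -> V=12
t=5: input=0 -> V=6
t=6: input=0 -> V=3
t=7: input=4 -> V=13
t=8: input=3 -> V=15
t=9: input=5 -> V=0 FIRE
t=10: input=5 -> V=15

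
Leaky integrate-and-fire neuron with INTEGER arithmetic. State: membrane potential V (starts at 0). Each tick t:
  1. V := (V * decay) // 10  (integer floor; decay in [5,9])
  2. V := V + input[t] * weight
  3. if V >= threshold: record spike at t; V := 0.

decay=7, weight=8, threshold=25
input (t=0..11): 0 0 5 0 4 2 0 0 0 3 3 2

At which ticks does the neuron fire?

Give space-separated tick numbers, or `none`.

t=0: input=0 -> V=0
t=1: input=0 -> V=0
t=2: input=5 -> V=0 FIRE
t=3: input=0 -> V=0
t=4: input=4 -> V=0 FIRE
t=5: input=2 -> V=16
t=6: input=0 -> V=11
t=7: input=0 -> V=7
t=8: input=0 -> V=4
t=9: input=3 -> V=0 FIRE
t=10: input=3 -> V=24
t=11: input=2 -> V=0 FIRE

Answer: 2 4 9 11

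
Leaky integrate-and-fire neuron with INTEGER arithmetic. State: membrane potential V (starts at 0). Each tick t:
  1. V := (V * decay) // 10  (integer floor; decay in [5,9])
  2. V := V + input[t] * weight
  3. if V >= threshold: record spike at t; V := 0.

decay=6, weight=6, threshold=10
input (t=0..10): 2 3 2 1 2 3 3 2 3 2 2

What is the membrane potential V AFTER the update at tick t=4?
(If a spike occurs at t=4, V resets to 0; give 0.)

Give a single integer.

Answer: 0

Derivation:
t=0: input=2 -> V=0 FIRE
t=1: input=3 -> V=0 FIRE
t=2: input=2 -> V=0 FIRE
t=3: input=1 -> V=6
t=4: input=2 -> V=0 FIRE
t=5: input=3 -> V=0 FIRE
t=6: input=3 -> V=0 FIRE
t=7: input=2 -> V=0 FIRE
t=8: input=3 -> V=0 FIRE
t=9: input=2 -> V=0 FIRE
t=10: input=2 -> V=0 FIRE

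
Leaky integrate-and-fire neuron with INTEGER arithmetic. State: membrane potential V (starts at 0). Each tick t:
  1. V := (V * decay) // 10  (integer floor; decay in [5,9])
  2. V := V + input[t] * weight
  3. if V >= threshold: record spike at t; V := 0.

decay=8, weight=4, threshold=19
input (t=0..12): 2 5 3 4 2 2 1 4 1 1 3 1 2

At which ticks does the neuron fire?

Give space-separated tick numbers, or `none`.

t=0: input=2 -> V=8
t=1: input=5 -> V=0 FIRE
t=2: input=3 -> V=12
t=3: input=4 -> V=0 FIRE
t=4: input=2 -> V=8
t=5: input=2 -> V=14
t=6: input=1 -> V=15
t=7: input=4 -> V=0 FIRE
t=8: input=1 -> V=4
t=9: input=1 -> V=7
t=10: input=3 -> V=17
t=11: input=1 -> V=17
t=12: input=2 -> V=0 FIRE

Answer: 1 3 7 12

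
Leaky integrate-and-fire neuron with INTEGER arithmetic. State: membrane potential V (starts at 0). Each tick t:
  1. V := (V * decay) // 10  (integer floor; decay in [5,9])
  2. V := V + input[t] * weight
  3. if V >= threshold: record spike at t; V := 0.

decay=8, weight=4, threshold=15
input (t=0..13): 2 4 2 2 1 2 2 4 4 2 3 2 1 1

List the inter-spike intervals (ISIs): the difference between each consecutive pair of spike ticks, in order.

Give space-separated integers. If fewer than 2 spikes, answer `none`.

Answer: 3 3 1 2

Derivation:
t=0: input=2 -> V=8
t=1: input=4 -> V=0 FIRE
t=2: input=2 -> V=8
t=3: input=2 -> V=14
t=4: input=1 -> V=0 FIRE
t=5: input=2 -> V=8
t=6: input=2 -> V=14
t=7: input=4 -> V=0 FIRE
t=8: input=4 -> V=0 FIRE
t=9: input=2 -> V=8
t=10: input=3 -> V=0 FIRE
t=11: input=2 -> V=8
t=12: input=1 -> V=10
t=13: input=1 -> V=12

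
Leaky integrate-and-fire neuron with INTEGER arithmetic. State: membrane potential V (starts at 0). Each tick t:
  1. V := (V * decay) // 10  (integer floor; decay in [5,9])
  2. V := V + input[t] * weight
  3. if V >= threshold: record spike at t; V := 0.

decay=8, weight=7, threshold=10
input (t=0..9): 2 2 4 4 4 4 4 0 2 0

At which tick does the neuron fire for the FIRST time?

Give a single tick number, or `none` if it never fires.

t=0: input=2 -> V=0 FIRE
t=1: input=2 -> V=0 FIRE
t=2: input=4 -> V=0 FIRE
t=3: input=4 -> V=0 FIRE
t=4: input=4 -> V=0 FIRE
t=5: input=4 -> V=0 FIRE
t=6: input=4 -> V=0 FIRE
t=7: input=0 -> V=0
t=8: input=2 -> V=0 FIRE
t=9: input=0 -> V=0

Answer: 0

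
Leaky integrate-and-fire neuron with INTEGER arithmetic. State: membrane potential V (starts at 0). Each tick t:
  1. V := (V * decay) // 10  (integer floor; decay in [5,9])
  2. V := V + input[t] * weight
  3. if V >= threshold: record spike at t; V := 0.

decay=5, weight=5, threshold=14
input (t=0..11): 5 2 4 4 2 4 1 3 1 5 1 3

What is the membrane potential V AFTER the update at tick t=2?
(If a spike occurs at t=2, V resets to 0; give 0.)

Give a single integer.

t=0: input=5 -> V=0 FIRE
t=1: input=2 -> V=10
t=2: input=4 -> V=0 FIRE
t=3: input=4 -> V=0 FIRE
t=4: input=2 -> V=10
t=5: input=4 -> V=0 FIRE
t=6: input=1 -> V=5
t=7: input=3 -> V=0 FIRE
t=8: input=1 -> V=5
t=9: input=5 -> V=0 FIRE
t=10: input=1 -> V=5
t=11: input=3 -> V=0 FIRE

Answer: 0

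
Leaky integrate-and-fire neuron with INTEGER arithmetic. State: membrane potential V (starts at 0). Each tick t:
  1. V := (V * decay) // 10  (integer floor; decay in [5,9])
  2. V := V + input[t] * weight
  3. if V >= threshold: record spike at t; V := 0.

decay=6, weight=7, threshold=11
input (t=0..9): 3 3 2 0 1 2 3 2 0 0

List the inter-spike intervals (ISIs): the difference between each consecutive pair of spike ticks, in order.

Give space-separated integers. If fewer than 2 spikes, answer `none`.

Answer: 1 1 3 1 1

Derivation:
t=0: input=3 -> V=0 FIRE
t=1: input=3 -> V=0 FIRE
t=2: input=2 -> V=0 FIRE
t=3: input=0 -> V=0
t=4: input=1 -> V=7
t=5: input=2 -> V=0 FIRE
t=6: input=3 -> V=0 FIRE
t=7: input=2 -> V=0 FIRE
t=8: input=0 -> V=0
t=9: input=0 -> V=0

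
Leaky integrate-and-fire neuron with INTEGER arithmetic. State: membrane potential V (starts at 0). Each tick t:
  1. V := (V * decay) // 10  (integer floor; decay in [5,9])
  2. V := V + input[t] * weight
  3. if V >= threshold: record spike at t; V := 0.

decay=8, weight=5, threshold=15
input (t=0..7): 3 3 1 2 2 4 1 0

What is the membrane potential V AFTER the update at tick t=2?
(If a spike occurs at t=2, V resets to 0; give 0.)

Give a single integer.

Answer: 5

Derivation:
t=0: input=3 -> V=0 FIRE
t=1: input=3 -> V=0 FIRE
t=2: input=1 -> V=5
t=3: input=2 -> V=14
t=4: input=2 -> V=0 FIRE
t=5: input=4 -> V=0 FIRE
t=6: input=1 -> V=5
t=7: input=0 -> V=4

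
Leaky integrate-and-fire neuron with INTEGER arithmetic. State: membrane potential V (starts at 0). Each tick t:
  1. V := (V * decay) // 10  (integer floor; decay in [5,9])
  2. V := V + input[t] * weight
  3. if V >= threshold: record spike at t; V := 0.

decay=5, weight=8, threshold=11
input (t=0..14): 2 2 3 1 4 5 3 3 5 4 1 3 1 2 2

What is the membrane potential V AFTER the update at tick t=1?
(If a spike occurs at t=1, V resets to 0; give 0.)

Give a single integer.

Answer: 0

Derivation:
t=0: input=2 -> V=0 FIRE
t=1: input=2 -> V=0 FIRE
t=2: input=3 -> V=0 FIRE
t=3: input=1 -> V=8
t=4: input=4 -> V=0 FIRE
t=5: input=5 -> V=0 FIRE
t=6: input=3 -> V=0 FIRE
t=7: input=3 -> V=0 FIRE
t=8: input=5 -> V=0 FIRE
t=9: input=4 -> V=0 FIRE
t=10: input=1 -> V=8
t=11: input=3 -> V=0 FIRE
t=12: input=1 -> V=8
t=13: input=2 -> V=0 FIRE
t=14: input=2 -> V=0 FIRE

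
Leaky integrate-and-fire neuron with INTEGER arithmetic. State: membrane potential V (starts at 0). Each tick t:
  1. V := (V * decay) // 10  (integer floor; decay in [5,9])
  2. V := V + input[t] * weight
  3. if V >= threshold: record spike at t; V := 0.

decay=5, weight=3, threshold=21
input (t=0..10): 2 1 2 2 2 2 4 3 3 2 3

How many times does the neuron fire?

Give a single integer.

t=0: input=2 -> V=6
t=1: input=1 -> V=6
t=2: input=2 -> V=9
t=3: input=2 -> V=10
t=4: input=2 -> V=11
t=5: input=2 -> V=11
t=6: input=4 -> V=17
t=7: input=3 -> V=17
t=8: input=3 -> V=17
t=9: input=2 -> V=14
t=10: input=3 -> V=16

Answer: 0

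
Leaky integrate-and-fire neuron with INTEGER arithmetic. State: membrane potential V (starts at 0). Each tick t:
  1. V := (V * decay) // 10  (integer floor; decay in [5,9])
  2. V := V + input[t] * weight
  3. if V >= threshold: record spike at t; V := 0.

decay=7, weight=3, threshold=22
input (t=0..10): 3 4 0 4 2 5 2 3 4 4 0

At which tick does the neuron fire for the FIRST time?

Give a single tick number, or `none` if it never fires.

Answer: 5

Derivation:
t=0: input=3 -> V=9
t=1: input=4 -> V=18
t=2: input=0 -> V=12
t=3: input=4 -> V=20
t=4: input=2 -> V=20
t=5: input=5 -> V=0 FIRE
t=6: input=2 -> V=6
t=7: input=3 -> V=13
t=8: input=4 -> V=21
t=9: input=4 -> V=0 FIRE
t=10: input=0 -> V=0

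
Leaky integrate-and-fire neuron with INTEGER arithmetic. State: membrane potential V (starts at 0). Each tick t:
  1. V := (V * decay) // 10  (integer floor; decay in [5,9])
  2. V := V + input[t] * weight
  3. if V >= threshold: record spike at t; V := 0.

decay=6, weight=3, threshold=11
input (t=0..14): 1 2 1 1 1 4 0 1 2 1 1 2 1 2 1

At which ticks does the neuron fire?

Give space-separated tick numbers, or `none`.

t=0: input=1 -> V=3
t=1: input=2 -> V=7
t=2: input=1 -> V=7
t=3: input=1 -> V=7
t=4: input=1 -> V=7
t=5: input=4 -> V=0 FIRE
t=6: input=0 -> V=0
t=7: input=1 -> V=3
t=8: input=2 -> V=7
t=9: input=1 -> V=7
t=10: input=1 -> V=7
t=11: input=2 -> V=10
t=12: input=1 -> V=9
t=13: input=2 -> V=0 FIRE
t=14: input=1 -> V=3

Answer: 5 13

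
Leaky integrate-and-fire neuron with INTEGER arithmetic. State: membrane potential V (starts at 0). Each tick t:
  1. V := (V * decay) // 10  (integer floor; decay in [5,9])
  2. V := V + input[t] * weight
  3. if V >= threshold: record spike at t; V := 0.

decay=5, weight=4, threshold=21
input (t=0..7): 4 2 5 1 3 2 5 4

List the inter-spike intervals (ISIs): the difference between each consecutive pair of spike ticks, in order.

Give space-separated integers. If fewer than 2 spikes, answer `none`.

t=0: input=4 -> V=16
t=1: input=2 -> V=16
t=2: input=5 -> V=0 FIRE
t=3: input=1 -> V=4
t=4: input=3 -> V=14
t=5: input=2 -> V=15
t=6: input=5 -> V=0 FIRE
t=7: input=4 -> V=16

Answer: 4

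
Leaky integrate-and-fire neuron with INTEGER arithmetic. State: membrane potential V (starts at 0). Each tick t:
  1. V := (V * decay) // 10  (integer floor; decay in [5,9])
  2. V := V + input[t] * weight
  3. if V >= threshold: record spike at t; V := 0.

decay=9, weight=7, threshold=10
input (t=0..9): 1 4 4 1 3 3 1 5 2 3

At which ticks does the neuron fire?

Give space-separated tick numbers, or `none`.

Answer: 1 2 4 5 7 8 9

Derivation:
t=0: input=1 -> V=7
t=1: input=4 -> V=0 FIRE
t=2: input=4 -> V=0 FIRE
t=3: input=1 -> V=7
t=4: input=3 -> V=0 FIRE
t=5: input=3 -> V=0 FIRE
t=6: input=1 -> V=7
t=7: input=5 -> V=0 FIRE
t=8: input=2 -> V=0 FIRE
t=9: input=3 -> V=0 FIRE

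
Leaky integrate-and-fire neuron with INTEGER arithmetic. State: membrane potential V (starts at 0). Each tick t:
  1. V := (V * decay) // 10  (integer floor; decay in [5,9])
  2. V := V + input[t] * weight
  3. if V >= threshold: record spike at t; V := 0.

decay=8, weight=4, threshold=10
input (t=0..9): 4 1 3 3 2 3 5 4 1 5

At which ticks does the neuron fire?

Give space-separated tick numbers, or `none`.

t=0: input=4 -> V=0 FIRE
t=1: input=1 -> V=4
t=2: input=3 -> V=0 FIRE
t=3: input=3 -> V=0 FIRE
t=4: input=2 -> V=8
t=5: input=3 -> V=0 FIRE
t=6: input=5 -> V=0 FIRE
t=7: input=4 -> V=0 FIRE
t=8: input=1 -> V=4
t=9: input=5 -> V=0 FIRE

Answer: 0 2 3 5 6 7 9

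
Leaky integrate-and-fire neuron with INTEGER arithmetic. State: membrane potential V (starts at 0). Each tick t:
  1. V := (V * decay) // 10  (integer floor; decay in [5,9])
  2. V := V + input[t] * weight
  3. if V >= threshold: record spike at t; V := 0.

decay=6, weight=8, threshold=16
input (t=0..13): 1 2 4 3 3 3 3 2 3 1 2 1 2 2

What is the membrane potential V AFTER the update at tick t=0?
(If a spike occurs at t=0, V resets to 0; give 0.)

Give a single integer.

t=0: input=1 -> V=8
t=1: input=2 -> V=0 FIRE
t=2: input=4 -> V=0 FIRE
t=3: input=3 -> V=0 FIRE
t=4: input=3 -> V=0 FIRE
t=5: input=3 -> V=0 FIRE
t=6: input=3 -> V=0 FIRE
t=7: input=2 -> V=0 FIRE
t=8: input=3 -> V=0 FIRE
t=9: input=1 -> V=8
t=10: input=2 -> V=0 FIRE
t=11: input=1 -> V=8
t=12: input=2 -> V=0 FIRE
t=13: input=2 -> V=0 FIRE

Answer: 8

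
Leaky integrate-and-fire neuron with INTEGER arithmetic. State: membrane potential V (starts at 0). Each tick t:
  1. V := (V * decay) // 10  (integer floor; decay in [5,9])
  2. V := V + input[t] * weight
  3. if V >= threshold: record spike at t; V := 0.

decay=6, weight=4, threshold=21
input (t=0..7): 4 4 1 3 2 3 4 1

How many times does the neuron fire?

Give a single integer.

Answer: 2

Derivation:
t=0: input=4 -> V=16
t=1: input=4 -> V=0 FIRE
t=2: input=1 -> V=4
t=3: input=3 -> V=14
t=4: input=2 -> V=16
t=5: input=3 -> V=0 FIRE
t=6: input=4 -> V=16
t=7: input=1 -> V=13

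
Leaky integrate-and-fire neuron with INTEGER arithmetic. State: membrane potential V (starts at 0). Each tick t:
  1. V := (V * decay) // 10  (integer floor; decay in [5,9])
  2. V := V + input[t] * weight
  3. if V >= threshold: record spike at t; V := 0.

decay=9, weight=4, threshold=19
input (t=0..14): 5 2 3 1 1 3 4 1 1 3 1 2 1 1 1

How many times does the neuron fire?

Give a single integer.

Answer: 4

Derivation:
t=0: input=5 -> V=0 FIRE
t=1: input=2 -> V=8
t=2: input=3 -> V=0 FIRE
t=3: input=1 -> V=4
t=4: input=1 -> V=7
t=5: input=3 -> V=18
t=6: input=4 -> V=0 FIRE
t=7: input=1 -> V=4
t=8: input=1 -> V=7
t=9: input=3 -> V=18
t=10: input=1 -> V=0 FIRE
t=11: input=2 -> V=8
t=12: input=1 -> V=11
t=13: input=1 -> V=13
t=14: input=1 -> V=15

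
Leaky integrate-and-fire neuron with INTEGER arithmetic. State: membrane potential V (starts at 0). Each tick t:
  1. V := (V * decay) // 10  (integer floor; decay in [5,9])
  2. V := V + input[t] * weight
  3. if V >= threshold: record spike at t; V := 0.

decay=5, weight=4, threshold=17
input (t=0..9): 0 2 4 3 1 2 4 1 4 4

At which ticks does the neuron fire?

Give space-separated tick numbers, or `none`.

t=0: input=0 -> V=0
t=1: input=2 -> V=8
t=2: input=4 -> V=0 FIRE
t=3: input=3 -> V=12
t=4: input=1 -> V=10
t=5: input=2 -> V=13
t=6: input=4 -> V=0 FIRE
t=7: input=1 -> V=4
t=8: input=4 -> V=0 FIRE
t=9: input=4 -> V=16

Answer: 2 6 8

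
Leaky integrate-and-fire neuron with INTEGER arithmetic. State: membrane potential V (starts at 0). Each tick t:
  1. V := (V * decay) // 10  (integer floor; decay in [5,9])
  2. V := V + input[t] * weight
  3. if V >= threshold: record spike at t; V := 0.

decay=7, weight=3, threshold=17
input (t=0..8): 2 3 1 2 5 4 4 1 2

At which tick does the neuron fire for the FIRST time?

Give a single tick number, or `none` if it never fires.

t=0: input=2 -> V=6
t=1: input=3 -> V=13
t=2: input=1 -> V=12
t=3: input=2 -> V=14
t=4: input=5 -> V=0 FIRE
t=5: input=4 -> V=12
t=6: input=4 -> V=0 FIRE
t=7: input=1 -> V=3
t=8: input=2 -> V=8

Answer: 4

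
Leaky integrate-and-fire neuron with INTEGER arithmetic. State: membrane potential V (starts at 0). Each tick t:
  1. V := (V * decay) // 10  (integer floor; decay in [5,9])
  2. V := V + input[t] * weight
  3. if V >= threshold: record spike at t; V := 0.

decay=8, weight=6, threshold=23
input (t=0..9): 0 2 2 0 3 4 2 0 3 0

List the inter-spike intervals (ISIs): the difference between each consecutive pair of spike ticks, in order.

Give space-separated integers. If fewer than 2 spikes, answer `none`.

t=0: input=0 -> V=0
t=1: input=2 -> V=12
t=2: input=2 -> V=21
t=3: input=0 -> V=16
t=4: input=3 -> V=0 FIRE
t=5: input=4 -> V=0 FIRE
t=6: input=2 -> V=12
t=7: input=0 -> V=9
t=8: input=3 -> V=0 FIRE
t=9: input=0 -> V=0

Answer: 1 3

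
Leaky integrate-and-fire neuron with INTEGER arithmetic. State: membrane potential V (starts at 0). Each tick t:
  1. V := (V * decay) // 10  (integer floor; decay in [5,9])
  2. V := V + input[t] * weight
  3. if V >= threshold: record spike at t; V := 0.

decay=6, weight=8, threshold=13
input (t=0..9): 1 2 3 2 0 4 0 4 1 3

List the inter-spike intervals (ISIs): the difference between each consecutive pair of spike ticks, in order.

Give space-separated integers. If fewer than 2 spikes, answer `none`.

Answer: 1 1 2 2 2

Derivation:
t=0: input=1 -> V=8
t=1: input=2 -> V=0 FIRE
t=2: input=3 -> V=0 FIRE
t=3: input=2 -> V=0 FIRE
t=4: input=0 -> V=0
t=5: input=4 -> V=0 FIRE
t=6: input=0 -> V=0
t=7: input=4 -> V=0 FIRE
t=8: input=1 -> V=8
t=9: input=3 -> V=0 FIRE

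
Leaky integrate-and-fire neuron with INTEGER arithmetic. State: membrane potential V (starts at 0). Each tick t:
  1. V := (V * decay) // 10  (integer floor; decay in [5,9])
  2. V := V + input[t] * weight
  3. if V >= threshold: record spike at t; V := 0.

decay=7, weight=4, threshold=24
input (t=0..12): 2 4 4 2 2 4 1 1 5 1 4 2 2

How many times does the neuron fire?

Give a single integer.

t=0: input=2 -> V=8
t=1: input=4 -> V=21
t=2: input=4 -> V=0 FIRE
t=3: input=2 -> V=8
t=4: input=2 -> V=13
t=5: input=4 -> V=0 FIRE
t=6: input=1 -> V=4
t=7: input=1 -> V=6
t=8: input=5 -> V=0 FIRE
t=9: input=1 -> V=4
t=10: input=4 -> V=18
t=11: input=2 -> V=20
t=12: input=2 -> V=22

Answer: 3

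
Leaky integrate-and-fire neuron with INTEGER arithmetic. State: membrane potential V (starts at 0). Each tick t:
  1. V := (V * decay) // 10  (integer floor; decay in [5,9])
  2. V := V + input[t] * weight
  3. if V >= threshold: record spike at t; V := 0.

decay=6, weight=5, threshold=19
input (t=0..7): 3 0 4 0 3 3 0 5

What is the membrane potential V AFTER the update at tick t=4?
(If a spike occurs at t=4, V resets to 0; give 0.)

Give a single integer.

t=0: input=3 -> V=15
t=1: input=0 -> V=9
t=2: input=4 -> V=0 FIRE
t=3: input=0 -> V=0
t=4: input=3 -> V=15
t=5: input=3 -> V=0 FIRE
t=6: input=0 -> V=0
t=7: input=5 -> V=0 FIRE

Answer: 15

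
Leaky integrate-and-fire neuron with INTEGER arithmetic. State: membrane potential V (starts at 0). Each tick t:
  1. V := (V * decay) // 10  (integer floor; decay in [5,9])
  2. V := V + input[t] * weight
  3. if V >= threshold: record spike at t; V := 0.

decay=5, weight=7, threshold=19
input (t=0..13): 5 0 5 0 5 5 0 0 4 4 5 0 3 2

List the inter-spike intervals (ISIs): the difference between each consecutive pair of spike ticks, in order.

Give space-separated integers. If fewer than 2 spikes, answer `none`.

t=0: input=5 -> V=0 FIRE
t=1: input=0 -> V=0
t=2: input=5 -> V=0 FIRE
t=3: input=0 -> V=0
t=4: input=5 -> V=0 FIRE
t=5: input=5 -> V=0 FIRE
t=6: input=0 -> V=0
t=7: input=0 -> V=0
t=8: input=4 -> V=0 FIRE
t=9: input=4 -> V=0 FIRE
t=10: input=5 -> V=0 FIRE
t=11: input=0 -> V=0
t=12: input=3 -> V=0 FIRE
t=13: input=2 -> V=14

Answer: 2 2 1 3 1 1 2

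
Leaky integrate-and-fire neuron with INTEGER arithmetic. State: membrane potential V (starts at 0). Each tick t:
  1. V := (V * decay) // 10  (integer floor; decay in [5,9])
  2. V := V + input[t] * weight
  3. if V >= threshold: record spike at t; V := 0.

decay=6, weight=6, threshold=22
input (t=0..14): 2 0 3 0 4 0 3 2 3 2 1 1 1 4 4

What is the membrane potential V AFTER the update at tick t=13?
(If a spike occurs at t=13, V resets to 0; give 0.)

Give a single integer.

Answer: 0

Derivation:
t=0: input=2 -> V=12
t=1: input=0 -> V=7
t=2: input=3 -> V=0 FIRE
t=3: input=0 -> V=0
t=4: input=4 -> V=0 FIRE
t=5: input=0 -> V=0
t=6: input=3 -> V=18
t=7: input=2 -> V=0 FIRE
t=8: input=3 -> V=18
t=9: input=2 -> V=0 FIRE
t=10: input=1 -> V=6
t=11: input=1 -> V=9
t=12: input=1 -> V=11
t=13: input=4 -> V=0 FIRE
t=14: input=4 -> V=0 FIRE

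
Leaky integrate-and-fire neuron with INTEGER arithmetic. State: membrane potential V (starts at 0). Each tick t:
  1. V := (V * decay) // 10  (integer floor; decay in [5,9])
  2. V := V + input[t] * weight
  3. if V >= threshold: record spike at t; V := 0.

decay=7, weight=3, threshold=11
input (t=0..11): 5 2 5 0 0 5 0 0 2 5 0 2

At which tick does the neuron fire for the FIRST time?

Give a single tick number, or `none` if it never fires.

Answer: 0

Derivation:
t=0: input=5 -> V=0 FIRE
t=1: input=2 -> V=6
t=2: input=5 -> V=0 FIRE
t=3: input=0 -> V=0
t=4: input=0 -> V=0
t=5: input=5 -> V=0 FIRE
t=6: input=0 -> V=0
t=7: input=0 -> V=0
t=8: input=2 -> V=6
t=9: input=5 -> V=0 FIRE
t=10: input=0 -> V=0
t=11: input=2 -> V=6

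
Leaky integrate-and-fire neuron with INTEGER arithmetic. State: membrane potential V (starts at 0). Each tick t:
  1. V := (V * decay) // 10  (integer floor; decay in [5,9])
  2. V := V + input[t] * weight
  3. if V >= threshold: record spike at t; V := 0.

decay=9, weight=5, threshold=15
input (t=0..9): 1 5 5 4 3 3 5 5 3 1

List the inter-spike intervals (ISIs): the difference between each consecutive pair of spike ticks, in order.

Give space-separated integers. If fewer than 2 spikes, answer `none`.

t=0: input=1 -> V=5
t=1: input=5 -> V=0 FIRE
t=2: input=5 -> V=0 FIRE
t=3: input=4 -> V=0 FIRE
t=4: input=3 -> V=0 FIRE
t=5: input=3 -> V=0 FIRE
t=6: input=5 -> V=0 FIRE
t=7: input=5 -> V=0 FIRE
t=8: input=3 -> V=0 FIRE
t=9: input=1 -> V=5

Answer: 1 1 1 1 1 1 1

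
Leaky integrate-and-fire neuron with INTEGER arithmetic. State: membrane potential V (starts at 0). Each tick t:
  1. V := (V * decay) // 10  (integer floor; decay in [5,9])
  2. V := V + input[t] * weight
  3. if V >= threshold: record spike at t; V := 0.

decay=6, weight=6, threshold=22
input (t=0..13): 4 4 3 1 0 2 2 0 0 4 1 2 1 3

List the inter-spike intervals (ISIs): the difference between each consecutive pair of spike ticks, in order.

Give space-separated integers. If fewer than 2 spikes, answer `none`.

Answer: 1 5 3 4

Derivation:
t=0: input=4 -> V=0 FIRE
t=1: input=4 -> V=0 FIRE
t=2: input=3 -> V=18
t=3: input=1 -> V=16
t=4: input=0 -> V=9
t=5: input=2 -> V=17
t=6: input=2 -> V=0 FIRE
t=7: input=0 -> V=0
t=8: input=0 -> V=0
t=9: input=4 -> V=0 FIRE
t=10: input=1 -> V=6
t=11: input=2 -> V=15
t=12: input=1 -> V=15
t=13: input=3 -> V=0 FIRE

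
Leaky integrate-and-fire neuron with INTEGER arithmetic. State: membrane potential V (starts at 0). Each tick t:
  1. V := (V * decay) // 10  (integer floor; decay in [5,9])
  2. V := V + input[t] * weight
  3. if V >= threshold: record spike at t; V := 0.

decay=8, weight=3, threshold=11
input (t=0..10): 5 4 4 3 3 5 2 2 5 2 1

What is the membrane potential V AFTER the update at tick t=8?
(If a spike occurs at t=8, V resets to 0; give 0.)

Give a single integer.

Answer: 0

Derivation:
t=0: input=5 -> V=0 FIRE
t=1: input=4 -> V=0 FIRE
t=2: input=4 -> V=0 FIRE
t=3: input=3 -> V=9
t=4: input=3 -> V=0 FIRE
t=5: input=5 -> V=0 FIRE
t=6: input=2 -> V=6
t=7: input=2 -> V=10
t=8: input=5 -> V=0 FIRE
t=9: input=2 -> V=6
t=10: input=1 -> V=7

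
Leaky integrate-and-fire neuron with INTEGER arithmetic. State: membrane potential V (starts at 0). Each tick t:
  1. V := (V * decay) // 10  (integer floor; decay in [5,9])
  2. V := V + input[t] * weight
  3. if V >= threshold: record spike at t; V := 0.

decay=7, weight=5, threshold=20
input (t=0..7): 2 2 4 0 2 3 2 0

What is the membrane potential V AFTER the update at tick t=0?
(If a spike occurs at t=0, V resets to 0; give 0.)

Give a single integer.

t=0: input=2 -> V=10
t=1: input=2 -> V=17
t=2: input=4 -> V=0 FIRE
t=3: input=0 -> V=0
t=4: input=2 -> V=10
t=5: input=3 -> V=0 FIRE
t=6: input=2 -> V=10
t=7: input=0 -> V=7

Answer: 10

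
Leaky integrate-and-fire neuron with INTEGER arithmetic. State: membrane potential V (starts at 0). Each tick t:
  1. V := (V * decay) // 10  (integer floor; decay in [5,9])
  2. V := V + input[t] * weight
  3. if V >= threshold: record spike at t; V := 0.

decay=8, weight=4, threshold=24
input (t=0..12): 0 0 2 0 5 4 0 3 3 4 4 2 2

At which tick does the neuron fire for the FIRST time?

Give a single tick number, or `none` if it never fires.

Answer: 4

Derivation:
t=0: input=0 -> V=0
t=1: input=0 -> V=0
t=2: input=2 -> V=8
t=3: input=0 -> V=6
t=4: input=5 -> V=0 FIRE
t=5: input=4 -> V=16
t=6: input=0 -> V=12
t=7: input=3 -> V=21
t=8: input=3 -> V=0 FIRE
t=9: input=4 -> V=16
t=10: input=4 -> V=0 FIRE
t=11: input=2 -> V=8
t=12: input=2 -> V=14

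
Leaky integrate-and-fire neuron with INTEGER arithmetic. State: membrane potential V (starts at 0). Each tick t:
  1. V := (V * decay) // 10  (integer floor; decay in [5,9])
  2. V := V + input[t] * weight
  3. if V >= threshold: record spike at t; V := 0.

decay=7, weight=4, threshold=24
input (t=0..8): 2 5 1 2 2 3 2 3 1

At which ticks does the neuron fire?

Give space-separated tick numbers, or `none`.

t=0: input=2 -> V=8
t=1: input=5 -> V=0 FIRE
t=2: input=1 -> V=4
t=3: input=2 -> V=10
t=4: input=2 -> V=15
t=5: input=3 -> V=22
t=6: input=2 -> V=23
t=7: input=3 -> V=0 FIRE
t=8: input=1 -> V=4

Answer: 1 7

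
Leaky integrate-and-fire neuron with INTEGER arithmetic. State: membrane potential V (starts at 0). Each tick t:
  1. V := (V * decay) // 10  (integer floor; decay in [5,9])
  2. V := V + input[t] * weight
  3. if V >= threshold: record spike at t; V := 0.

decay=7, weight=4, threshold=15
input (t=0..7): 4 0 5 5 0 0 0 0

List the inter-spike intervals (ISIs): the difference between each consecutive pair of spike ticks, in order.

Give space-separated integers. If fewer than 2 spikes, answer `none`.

t=0: input=4 -> V=0 FIRE
t=1: input=0 -> V=0
t=2: input=5 -> V=0 FIRE
t=3: input=5 -> V=0 FIRE
t=4: input=0 -> V=0
t=5: input=0 -> V=0
t=6: input=0 -> V=0
t=7: input=0 -> V=0

Answer: 2 1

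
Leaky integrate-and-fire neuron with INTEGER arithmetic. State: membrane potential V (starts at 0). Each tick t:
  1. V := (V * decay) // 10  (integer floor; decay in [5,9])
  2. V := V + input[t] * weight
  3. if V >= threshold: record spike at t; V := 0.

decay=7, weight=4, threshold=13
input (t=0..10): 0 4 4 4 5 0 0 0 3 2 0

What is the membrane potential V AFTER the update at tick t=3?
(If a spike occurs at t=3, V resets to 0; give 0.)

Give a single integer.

Answer: 0

Derivation:
t=0: input=0 -> V=0
t=1: input=4 -> V=0 FIRE
t=2: input=4 -> V=0 FIRE
t=3: input=4 -> V=0 FIRE
t=4: input=5 -> V=0 FIRE
t=5: input=0 -> V=0
t=6: input=0 -> V=0
t=7: input=0 -> V=0
t=8: input=3 -> V=12
t=9: input=2 -> V=0 FIRE
t=10: input=0 -> V=0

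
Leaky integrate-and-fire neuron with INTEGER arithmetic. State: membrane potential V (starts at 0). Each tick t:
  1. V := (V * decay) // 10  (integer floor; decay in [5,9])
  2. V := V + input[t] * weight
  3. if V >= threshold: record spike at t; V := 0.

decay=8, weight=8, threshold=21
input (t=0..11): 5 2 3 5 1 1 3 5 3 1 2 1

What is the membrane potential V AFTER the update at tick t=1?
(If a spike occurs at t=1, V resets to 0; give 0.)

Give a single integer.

Answer: 16

Derivation:
t=0: input=5 -> V=0 FIRE
t=1: input=2 -> V=16
t=2: input=3 -> V=0 FIRE
t=3: input=5 -> V=0 FIRE
t=4: input=1 -> V=8
t=5: input=1 -> V=14
t=6: input=3 -> V=0 FIRE
t=7: input=5 -> V=0 FIRE
t=8: input=3 -> V=0 FIRE
t=9: input=1 -> V=8
t=10: input=2 -> V=0 FIRE
t=11: input=1 -> V=8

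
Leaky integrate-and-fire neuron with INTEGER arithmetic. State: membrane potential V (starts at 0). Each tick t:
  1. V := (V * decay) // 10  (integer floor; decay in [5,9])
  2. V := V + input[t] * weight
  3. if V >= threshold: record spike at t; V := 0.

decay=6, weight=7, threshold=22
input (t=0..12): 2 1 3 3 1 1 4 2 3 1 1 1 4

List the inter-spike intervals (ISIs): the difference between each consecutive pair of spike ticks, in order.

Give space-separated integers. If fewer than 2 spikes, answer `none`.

Answer: 4 2 4

Derivation:
t=0: input=2 -> V=14
t=1: input=1 -> V=15
t=2: input=3 -> V=0 FIRE
t=3: input=3 -> V=21
t=4: input=1 -> V=19
t=5: input=1 -> V=18
t=6: input=4 -> V=0 FIRE
t=7: input=2 -> V=14
t=8: input=3 -> V=0 FIRE
t=9: input=1 -> V=7
t=10: input=1 -> V=11
t=11: input=1 -> V=13
t=12: input=4 -> V=0 FIRE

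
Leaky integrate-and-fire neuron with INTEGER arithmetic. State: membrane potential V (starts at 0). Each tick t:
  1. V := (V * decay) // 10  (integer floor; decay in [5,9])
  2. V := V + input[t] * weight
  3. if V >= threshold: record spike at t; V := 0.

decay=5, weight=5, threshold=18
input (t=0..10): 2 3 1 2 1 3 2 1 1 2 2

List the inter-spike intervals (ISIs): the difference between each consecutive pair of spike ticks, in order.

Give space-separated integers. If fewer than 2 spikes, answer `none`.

t=0: input=2 -> V=10
t=1: input=3 -> V=0 FIRE
t=2: input=1 -> V=5
t=3: input=2 -> V=12
t=4: input=1 -> V=11
t=5: input=3 -> V=0 FIRE
t=6: input=2 -> V=10
t=7: input=1 -> V=10
t=8: input=1 -> V=10
t=9: input=2 -> V=15
t=10: input=2 -> V=17

Answer: 4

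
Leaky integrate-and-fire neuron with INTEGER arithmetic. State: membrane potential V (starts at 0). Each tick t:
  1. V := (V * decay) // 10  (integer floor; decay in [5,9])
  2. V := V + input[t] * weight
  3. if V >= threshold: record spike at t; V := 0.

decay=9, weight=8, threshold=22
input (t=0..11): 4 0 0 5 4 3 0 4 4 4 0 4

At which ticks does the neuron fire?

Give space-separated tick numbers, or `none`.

t=0: input=4 -> V=0 FIRE
t=1: input=0 -> V=0
t=2: input=0 -> V=0
t=3: input=5 -> V=0 FIRE
t=4: input=4 -> V=0 FIRE
t=5: input=3 -> V=0 FIRE
t=6: input=0 -> V=0
t=7: input=4 -> V=0 FIRE
t=8: input=4 -> V=0 FIRE
t=9: input=4 -> V=0 FIRE
t=10: input=0 -> V=0
t=11: input=4 -> V=0 FIRE

Answer: 0 3 4 5 7 8 9 11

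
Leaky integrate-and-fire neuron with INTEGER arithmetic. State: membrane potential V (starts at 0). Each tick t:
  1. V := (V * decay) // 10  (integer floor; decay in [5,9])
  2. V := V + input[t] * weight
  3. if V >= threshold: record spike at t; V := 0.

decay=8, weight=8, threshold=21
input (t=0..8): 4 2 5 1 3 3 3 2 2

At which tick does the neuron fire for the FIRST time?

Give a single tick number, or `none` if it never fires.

t=0: input=4 -> V=0 FIRE
t=1: input=2 -> V=16
t=2: input=5 -> V=0 FIRE
t=3: input=1 -> V=8
t=4: input=3 -> V=0 FIRE
t=5: input=3 -> V=0 FIRE
t=6: input=3 -> V=0 FIRE
t=7: input=2 -> V=16
t=8: input=2 -> V=0 FIRE

Answer: 0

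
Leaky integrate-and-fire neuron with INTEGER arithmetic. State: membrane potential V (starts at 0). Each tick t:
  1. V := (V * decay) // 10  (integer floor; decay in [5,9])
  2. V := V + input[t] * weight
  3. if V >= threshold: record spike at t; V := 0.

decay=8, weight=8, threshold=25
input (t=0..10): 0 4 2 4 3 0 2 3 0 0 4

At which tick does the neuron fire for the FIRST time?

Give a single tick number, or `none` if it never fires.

Answer: 1

Derivation:
t=0: input=0 -> V=0
t=1: input=4 -> V=0 FIRE
t=2: input=2 -> V=16
t=3: input=4 -> V=0 FIRE
t=4: input=3 -> V=24
t=5: input=0 -> V=19
t=6: input=2 -> V=0 FIRE
t=7: input=3 -> V=24
t=8: input=0 -> V=19
t=9: input=0 -> V=15
t=10: input=4 -> V=0 FIRE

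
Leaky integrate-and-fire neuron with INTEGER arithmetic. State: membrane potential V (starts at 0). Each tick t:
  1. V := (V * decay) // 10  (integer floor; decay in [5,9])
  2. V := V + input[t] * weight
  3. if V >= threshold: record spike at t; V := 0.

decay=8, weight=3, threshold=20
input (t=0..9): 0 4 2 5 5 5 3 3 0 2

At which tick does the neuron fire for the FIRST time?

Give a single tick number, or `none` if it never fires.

t=0: input=0 -> V=0
t=1: input=4 -> V=12
t=2: input=2 -> V=15
t=3: input=5 -> V=0 FIRE
t=4: input=5 -> V=15
t=5: input=5 -> V=0 FIRE
t=6: input=3 -> V=9
t=7: input=3 -> V=16
t=8: input=0 -> V=12
t=9: input=2 -> V=15

Answer: 3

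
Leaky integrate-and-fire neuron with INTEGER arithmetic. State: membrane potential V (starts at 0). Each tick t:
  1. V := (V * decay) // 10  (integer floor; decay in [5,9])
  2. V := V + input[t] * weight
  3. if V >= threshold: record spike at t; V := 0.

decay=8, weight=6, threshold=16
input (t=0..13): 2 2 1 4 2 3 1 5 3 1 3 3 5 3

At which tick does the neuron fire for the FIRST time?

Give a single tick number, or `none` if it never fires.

Answer: 1

Derivation:
t=0: input=2 -> V=12
t=1: input=2 -> V=0 FIRE
t=2: input=1 -> V=6
t=3: input=4 -> V=0 FIRE
t=4: input=2 -> V=12
t=5: input=3 -> V=0 FIRE
t=6: input=1 -> V=6
t=7: input=5 -> V=0 FIRE
t=8: input=3 -> V=0 FIRE
t=9: input=1 -> V=6
t=10: input=3 -> V=0 FIRE
t=11: input=3 -> V=0 FIRE
t=12: input=5 -> V=0 FIRE
t=13: input=3 -> V=0 FIRE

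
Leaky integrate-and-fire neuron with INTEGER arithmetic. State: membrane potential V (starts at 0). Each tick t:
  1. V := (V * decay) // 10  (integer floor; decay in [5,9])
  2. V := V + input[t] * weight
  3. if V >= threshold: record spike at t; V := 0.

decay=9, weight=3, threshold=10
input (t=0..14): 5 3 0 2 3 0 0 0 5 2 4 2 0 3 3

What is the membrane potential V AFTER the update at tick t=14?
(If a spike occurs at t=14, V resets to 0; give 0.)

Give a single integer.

t=0: input=5 -> V=0 FIRE
t=1: input=3 -> V=9
t=2: input=0 -> V=8
t=3: input=2 -> V=0 FIRE
t=4: input=3 -> V=9
t=5: input=0 -> V=8
t=6: input=0 -> V=7
t=7: input=0 -> V=6
t=8: input=5 -> V=0 FIRE
t=9: input=2 -> V=6
t=10: input=4 -> V=0 FIRE
t=11: input=2 -> V=6
t=12: input=0 -> V=5
t=13: input=3 -> V=0 FIRE
t=14: input=3 -> V=9

Answer: 9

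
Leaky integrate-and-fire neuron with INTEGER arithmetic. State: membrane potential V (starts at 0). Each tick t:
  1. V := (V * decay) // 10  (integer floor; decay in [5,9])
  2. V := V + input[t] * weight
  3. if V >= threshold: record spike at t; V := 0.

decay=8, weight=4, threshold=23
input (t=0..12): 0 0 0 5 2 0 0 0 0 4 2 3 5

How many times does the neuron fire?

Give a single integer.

Answer: 2

Derivation:
t=0: input=0 -> V=0
t=1: input=0 -> V=0
t=2: input=0 -> V=0
t=3: input=5 -> V=20
t=4: input=2 -> V=0 FIRE
t=5: input=0 -> V=0
t=6: input=0 -> V=0
t=7: input=0 -> V=0
t=8: input=0 -> V=0
t=9: input=4 -> V=16
t=10: input=2 -> V=20
t=11: input=3 -> V=0 FIRE
t=12: input=5 -> V=20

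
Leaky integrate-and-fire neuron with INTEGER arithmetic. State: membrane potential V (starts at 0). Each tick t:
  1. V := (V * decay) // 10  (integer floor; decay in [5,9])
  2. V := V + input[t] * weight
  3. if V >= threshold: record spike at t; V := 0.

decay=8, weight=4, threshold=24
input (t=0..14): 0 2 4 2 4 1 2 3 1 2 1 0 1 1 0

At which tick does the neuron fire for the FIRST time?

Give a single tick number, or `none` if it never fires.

Answer: 3

Derivation:
t=0: input=0 -> V=0
t=1: input=2 -> V=8
t=2: input=4 -> V=22
t=3: input=2 -> V=0 FIRE
t=4: input=4 -> V=16
t=5: input=1 -> V=16
t=6: input=2 -> V=20
t=7: input=3 -> V=0 FIRE
t=8: input=1 -> V=4
t=9: input=2 -> V=11
t=10: input=1 -> V=12
t=11: input=0 -> V=9
t=12: input=1 -> V=11
t=13: input=1 -> V=12
t=14: input=0 -> V=9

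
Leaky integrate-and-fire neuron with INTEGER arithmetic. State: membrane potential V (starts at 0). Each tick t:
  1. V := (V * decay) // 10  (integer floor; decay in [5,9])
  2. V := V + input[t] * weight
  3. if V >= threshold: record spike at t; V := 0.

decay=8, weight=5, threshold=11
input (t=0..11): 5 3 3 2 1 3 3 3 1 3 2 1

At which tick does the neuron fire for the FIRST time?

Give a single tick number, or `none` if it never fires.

t=0: input=5 -> V=0 FIRE
t=1: input=3 -> V=0 FIRE
t=2: input=3 -> V=0 FIRE
t=3: input=2 -> V=10
t=4: input=1 -> V=0 FIRE
t=5: input=3 -> V=0 FIRE
t=6: input=3 -> V=0 FIRE
t=7: input=3 -> V=0 FIRE
t=8: input=1 -> V=5
t=9: input=3 -> V=0 FIRE
t=10: input=2 -> V=10
t=11: input=1 -> V=0 FIRE

Answer: 0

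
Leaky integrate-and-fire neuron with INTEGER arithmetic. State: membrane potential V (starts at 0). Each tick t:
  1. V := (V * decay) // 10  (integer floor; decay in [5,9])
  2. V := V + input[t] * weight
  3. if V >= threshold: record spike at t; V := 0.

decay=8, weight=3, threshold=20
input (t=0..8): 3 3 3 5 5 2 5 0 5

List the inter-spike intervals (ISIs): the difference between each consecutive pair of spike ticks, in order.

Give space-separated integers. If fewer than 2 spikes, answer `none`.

t=0: input=3 -> V=9
t=1: input=3 -> V=16
t=2: input=3 -> V=0 FIRE
t=3: input=5 -> V=15
t=4: input=5 -> V=0 FIRE
t=5: input=2 -> V=6
t=6: input=5 -> V=19
t=7: input=0 -> V=15
t=8: input=5 -> V=0 FIRE

Answer: 2 4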